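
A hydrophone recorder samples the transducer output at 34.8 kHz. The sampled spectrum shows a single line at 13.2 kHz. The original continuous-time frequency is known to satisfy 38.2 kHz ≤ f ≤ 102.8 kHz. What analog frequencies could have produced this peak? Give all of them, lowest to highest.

48 kHz, 56.4 kHz, 82.8 kHz, 91.2 kHz

Frequencies that alias to 13.2 kHz are k·fs ± 13.2 kHz for integer k ≥ 0.
k=0: 13.2 kHz.
k=1: 21.6 kHz, 48 kHz.
k=2: 56.4 kHz, 82.8 kHz.
k=3: 91.2 kHz, 117.6 kHz.
k=4: 126 kHz, 152.4 kHz.
Within [38.2 kHz, 102.8 kHz]: 48 kHz, 56.4 kHz, 82.8 kHz, 91.2 kHz.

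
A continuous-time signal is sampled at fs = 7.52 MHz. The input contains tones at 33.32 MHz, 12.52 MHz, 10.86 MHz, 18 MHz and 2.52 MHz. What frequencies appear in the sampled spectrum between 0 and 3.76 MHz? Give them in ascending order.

fs/2 = 3.76 MHz.
33.32 MHz mod fs = 3.24 MHz.
3.24 MHz ≤ fs/2 = 3.76 MHz, appears at 3.24 MHz.
12.52 MHz mod fs = 5 MHz.
5 MHz > fs/2 = 3.76 MHz, folds to fs − 5 MHz = 2.52 MHz.
10.86 MHz mod fs = 3.34 MHz.
3.34 MHz ≤ fs/2 = 3.76 MHz, appears at 3.34 MHz.
18 MHz mod fs = 2.96 MHz.
2.96 MHz ≤ fs/2 = 3.76 MHz, appears at 2.96 MHz.
2.52 MHz ≤ fs/2 = 3.76 MHz, passes unchanged.
Distinct values: {2.52 MHz, 2.96 MHz, 3.24 MHz, 3.34 MHz}.

2.52 MHz, 2.96 MHz, 3.24 MHz, 3.34 MHz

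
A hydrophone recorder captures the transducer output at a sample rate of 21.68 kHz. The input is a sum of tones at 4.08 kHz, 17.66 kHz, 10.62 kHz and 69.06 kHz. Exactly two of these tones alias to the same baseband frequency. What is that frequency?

fs/2 = 10.84 kHz.
4.08 kHz ≤ fs/2 = 10.84 kHz, passes unchanged.
17.66 kHz > fs/2 = 10.84 kHz, folds to fs − 17.66 kHz = 4.02 kHz.
10.62 kHz ≤ fs/2 = 10.84 kHz, passes unchanged.
69.06 kHz mod fs = 4.02 kHz.
4.02 kHz ≤ fs/2 = 10.84 kHz, appears at 4.02 kHz.
17.66 kHz and 69.06 kHz both map to 4.02 kHz.

4.02 kHz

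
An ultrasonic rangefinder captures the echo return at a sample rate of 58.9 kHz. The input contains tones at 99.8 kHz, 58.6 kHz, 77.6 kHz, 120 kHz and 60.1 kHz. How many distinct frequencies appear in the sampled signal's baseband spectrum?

fs/2 = 29.45 kHz.
99.8 kHz mod fs = 40.9 kHz.
40.9 kHz > fs/2 = 29.45 kHz, folds to fs − 40.9 kHz = 18 kHz.
58.6 kHz > fs/2 = 29.45 kHz, folds to fs − 58.6 kHz = 0.3 kHz.
77.6 kHz mod fs = 18.7 kHz.
18.7 kHz ≤ fs/2 = 29.45 kHz, appears at 18.7 kHz.
120 kHz mod fs = 2.2 kHz.
2.2 kHz ≤ fs/2 = 29.45 kHz, appears at 2.2 kHz.
60.1 kHz mod fs = 1.2 kHz.
1.2 kHz ≤ fs/2 = 29.45 kHz, appears at 1.2 kHz.
Distinct values: {0.3 kHz, 1.2 kHz, 2.2 kHz, 18 kHz, 18.7 kHz} → 5.

5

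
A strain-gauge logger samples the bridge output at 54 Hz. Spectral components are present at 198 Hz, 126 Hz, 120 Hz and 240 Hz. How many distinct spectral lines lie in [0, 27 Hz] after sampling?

fs/2 = 27 Hz.
198 Hz mod fs = 36 Hz.
36 Hz > fs/2 = 27 Hz, folds to fs − 36 Hz = 18 Hz.
126 Hz mod fs = 18 Hz.
18 Hz ≤ fs/2 = 27 Hz, appears at 18 Hz.
120 Hz mod fs = 12 Hz.
12 Hz ≤ fs/2 = 27 Hz, appears at 12 Hz.
240 Hz mod fs = 24 Hz.
24 Hz ≤ fs/2 = 27 Hz, appears at 24 Hz.
Distinct values: {12 Hz, 18 Hz, 24 Hz} → 3.

3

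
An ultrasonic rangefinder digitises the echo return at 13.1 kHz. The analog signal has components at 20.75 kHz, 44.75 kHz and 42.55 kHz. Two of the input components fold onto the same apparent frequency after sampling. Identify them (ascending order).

20.75 kHz, 44.75 kHz

fs/2 = 6.55 kHz.
20.75 kHz mod fs = 7.65 kHz.
7.65 kHz > fs/2 = 6.55 kHz, folds to fs − 7.65 kHz = 5.45 kHz.
44.75 kHz mod fs = 5.45 kHz.
5.45 kHz ≤ fs/2 = 6.55 kHz, appears at 5.45 kHz.
42.55 kHz mod fs = 3.25 kHz.
3.25 kHz ≤ fs/2 = 6.55 kHz, appears at 3.25 kHz.
20.75 kHz and 44.75 kHz both map to 5.45 kHz.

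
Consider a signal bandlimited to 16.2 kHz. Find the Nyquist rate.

32.4 kHz

Nyquist rate = 2 × 16.2 kHz = 32.4 kHz.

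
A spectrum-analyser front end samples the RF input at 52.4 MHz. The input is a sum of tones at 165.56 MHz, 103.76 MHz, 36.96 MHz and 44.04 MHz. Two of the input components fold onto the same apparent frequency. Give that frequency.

8.36 MHz

fs/2 = 26.2 MHz.
165.56 MHz mod fs = 8.36 MHz.
8.36 MHz ≤ fs/2 = 26.2 MHz, appears at 8.36 MHz.
103.76 MHz mod fs = 51.36 MHz.
51.36 MHz > fs/2 = 26.2 MHz, folds to fs − 51.36 MHz = 1.04 MHz.
36.96 MHz > fs/2 = 26.2 MHz, folds to fs − 36.96 MHz = 15.44 MHz.
44.04 MHz > fs/2 = 26.2 MHz, folds to fs − 44.04 MHz = 8.36 MHz.
44.04 MHz and 165.56 MHz both map to 8.36 MHz.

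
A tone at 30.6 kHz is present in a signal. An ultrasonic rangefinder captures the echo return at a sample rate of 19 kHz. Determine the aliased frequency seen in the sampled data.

7.4 kHz

30.6 kHz mod fs = 11.6 kHz.
11.6 kHz > fs/2 = 9.5 kHz, folds to fs − 11.6 kHz = 7.4 kHz.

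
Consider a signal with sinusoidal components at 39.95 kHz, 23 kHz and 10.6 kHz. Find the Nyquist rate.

79.9 kHz

Highest-frequency component: 39.95 kHz.
Nyquist rate = 2 × 39.95 kHz = 79.9 kHz.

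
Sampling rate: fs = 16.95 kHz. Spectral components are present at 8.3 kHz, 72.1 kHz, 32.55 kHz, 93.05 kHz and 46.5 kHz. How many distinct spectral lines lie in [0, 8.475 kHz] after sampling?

4

fs/2 = 8.475 kHz.
8.3 kHz ≤ fs/2 = 8.475 kHz, passes unchanged.
72.1 kHz mod fs = 4.3 kHz.
4.3 kHz ≤ fs/2 = 8.475 kHz, appears at 4.3 kHz.
32.55 kHz mod fs = 15.6 kHz.
15.6 kHz > fs/2 = 8.475 kHz, folds to fs − 15.6 kHz = 1.35 kHz.
93.05 kHz mod fs = 8.3 kHz.
8.3 kHz ≤ fs/2 = 8.475 kHz, appears at 8.3 kHz.
46.5 kHz mod fs = 12.6 kHz.
12.6 kHz > fs/2 = 8.475 kHz, folds to fs − 12.6 kHz = 4.35 kHz.
Distinct values: {1.35 kHz, 4.3 kHz, 4.35 kHz, 8.3 kHz} → 4.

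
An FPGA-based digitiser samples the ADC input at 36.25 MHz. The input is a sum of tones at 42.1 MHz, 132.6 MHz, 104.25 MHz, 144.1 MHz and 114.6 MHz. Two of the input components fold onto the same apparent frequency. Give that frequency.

5.85 MHz

fs/2 = 18.125 MHz.
42.1 MHz mod fs = 5.85 MHz.
5.85 MHz ≤ fs/2 = 18.125 MHz, appears at 5.85 MHz.
132.6 MHz mod fs = 23.85 MHz.
23.85 MHz > fs/2 = 18.125 MHz, folds to fs − 23.85 MHz = 12.4 MHz.
104.25 MHz mod fs = 31.75 MHz.
31.75 MHz > fs/2 = 18.125 MHz, folds to fs − 31.75 MHz = 4.5 MHz.
144.1 MHz mod fs = 35.35 MHz.
35.35 MHz > fs/2 = 18.125 MHz, folds to fs − 35.35 MHz = 0.9 MHz.
114.6 MHz mod fs = 5.85 MHz.
5.85 MHz ≤ fs/2 = 18.125 MHz, appears at 5.85 MHz.
42.1 MHz and 114.6 MHz both map to 5.85 MHz.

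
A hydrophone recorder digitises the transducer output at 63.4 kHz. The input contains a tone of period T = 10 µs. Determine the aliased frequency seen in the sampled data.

T = 10 µs → f = 1/T = 100 kHz.
100 kHz mod fs = 36.6 kHz.
36.6 kHz > fs/2 = 31.7 kHz, folds to fs − 36.6 kHz = 26.8 kHz.

26.8 kHz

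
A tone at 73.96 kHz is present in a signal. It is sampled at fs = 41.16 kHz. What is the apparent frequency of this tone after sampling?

8.36 kHz

73.96 kHz mod fs = 32.8 kHz.
32.8 kHz > fs/2 = 20.58 kHz, folds to fs − 32.8 kHz = 8.36 kHz.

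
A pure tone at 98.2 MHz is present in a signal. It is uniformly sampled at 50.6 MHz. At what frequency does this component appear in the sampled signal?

98.2 MHz mod fs = 47.6 MHz.
47.6 MHz > fs/2 = 25.3 MHz, folds to fs − 47.6 MHz = 3 MHz.

3 MHz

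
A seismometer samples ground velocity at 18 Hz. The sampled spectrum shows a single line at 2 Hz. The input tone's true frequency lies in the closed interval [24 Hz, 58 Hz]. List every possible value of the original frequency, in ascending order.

Frequencies that alias to 2 Hz are k·fs ± 2 Hz for integer k ≥ 0.
k=0: 2 Hz.
k=1: 16 Hz, 20 Hz.
k=2: 34 Hz, 38 Hz.
k=3: 52 Hz, 56 Hz.
k=4: 70 Hz, 74 Hz.
Within [24 Hz, 58 Hz]: 34 Hz, 38 Hz, 52 Hz, 56 Hz.

34 Hz, 38 Hz, 52 Hz, 56 Hz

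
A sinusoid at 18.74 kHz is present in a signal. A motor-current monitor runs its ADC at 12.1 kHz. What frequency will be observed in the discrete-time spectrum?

5.46 kHz

18.74 kHz mod fs = 6.64 kHz.
6.64 kHz > fs/2 = 6.05 kHz, folds to fs − 6.64 kHz = 5.46 kHz.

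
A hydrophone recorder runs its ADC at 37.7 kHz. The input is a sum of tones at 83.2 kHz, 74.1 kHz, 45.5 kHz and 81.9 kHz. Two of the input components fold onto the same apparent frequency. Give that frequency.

fs/2 = 18.85 kHz.
83.2 kHz mod fs = 7.8 kHz.
7.8 kHz ≤ fs/2 = 18.85 kHz, appears at 7.8 kHz.
74.1 kHz mod fs = 36.4 kHz.
36.4 kHz > fs/2 = 18.85 kHz, folds to fs − 36.4 kHz = 1.3 kHz.
45.5 kHz mod fs = 7.8 kHz.
7.8 kHz ≤ fs/2 = 18.85 kHz, appears at 7.8 kHz.
81.9 kHz mod fs = 6.5 kHz.
6.5 kHz ≤ fs/2 = 18.85 kHz, appears at 6.5 kHz.
45.5 kHz and 83.2 kHz both map to 7.8 kHz.

7.8 kHz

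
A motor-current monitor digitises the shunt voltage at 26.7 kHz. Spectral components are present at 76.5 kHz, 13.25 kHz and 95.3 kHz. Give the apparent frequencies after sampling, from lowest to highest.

fs/2 = 13.35 kHz.
76.5 kHz mod fs = 23.1 kHz.
23.1 kHz > fs/2 = 13.35 kHz, folds to fs − 23.1 kHz = 3.6 kHz.
13.25 kHz ≤ fs/2 = 13.35 kHz, passes unchanged.
95.3 kHz mod fs = 15.2 kHz.
15.2 kHz > fs/2 = 13.35 kHz, folds to fs − 15.2 kHz = 11.5 kHz.
Distinct values: {3.6 kHz, 11.5 kHz, 13.25 kHz}.

3.6 kHz, 11.5 kHz, 13.25 kHz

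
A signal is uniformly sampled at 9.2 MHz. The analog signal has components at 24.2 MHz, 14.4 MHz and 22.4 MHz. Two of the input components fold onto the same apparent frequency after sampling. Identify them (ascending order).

14.4 MHz, 22.4 MHz

fs/2 = 4.6 MHz.
24.2 MHz mod fs = 5.8 MHz.
5.8 MHz > fs/2 = 4.6 MHz, folds to fs − 5.8 MHz = 3.4 MHz.
14.4 MHz mod fs = 5.2 MHz.
5.2 MHz > fs/2 = 4.6 MHz, folds to fs − 5.2 MHz = 4 MHz.
22.4 MHz mod fs = 4 MHz.
4 MHz ≤ fs/2 = 4.6 MHz, appears at 4 MHz.
14.4 MHz and 22.4 MHz both map to 4 MHz.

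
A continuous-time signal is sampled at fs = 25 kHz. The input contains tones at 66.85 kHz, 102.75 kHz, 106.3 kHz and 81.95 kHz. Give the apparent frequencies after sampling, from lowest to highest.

fs/2 = 12.5 kHz.
66.85 kHz mod fs = 16.85 kHz.
16.85 kHz > fs/2 = 12.5 kHz, folds to fs − 16.85 kHz = 8.15 kHz.
102.75 kHz mod fs = 2.75 kHz.
2.75 kHz ≤ fs/2 = 12.5 kHz, appears at 2.75 kHz.
106.3 kHz mod fs = 6.3 kHz.
6.3 kHz ≤ fs/2 = 12.5 kHz, appears at 6.3 kHz.
81.95 kHz mod fs = 6.95 kHz.
6.95 kHz ≤ fs/2 = 12.5 kHz, appears at 6.95 kHz.
Distinct values: {2.75 kHz, 6.3 kHz, 6.95 kHz, 8.15 kHz}.

2.75 kHz, 6.3 kHz, 6.95 kHz, 8.15 kHz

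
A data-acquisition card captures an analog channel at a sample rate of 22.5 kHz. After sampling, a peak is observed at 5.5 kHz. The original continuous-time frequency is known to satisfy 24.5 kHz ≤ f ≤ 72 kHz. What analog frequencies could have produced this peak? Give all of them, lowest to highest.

Frequencies that alias to 5.5 kHz are k·fs ± 5.5 kHz for integer k ≥ 0.
k=0: 5.5 kHz.
k=1: 17 kHz, 28 kHz.
k=2: 39.5 kHz, 50.5 kHz.
k=3: 62 kHz, 73 kHz.
k=4: 84.5 kHz, 95.5 kHz.
Within [24.5 kHz, 72 kHz]: 28 kHz, 39.5 kHz, 50.5 kHz, 62 kHz.

28 kHz, 39.5 kHz, 50.5 kHz, 62 kHz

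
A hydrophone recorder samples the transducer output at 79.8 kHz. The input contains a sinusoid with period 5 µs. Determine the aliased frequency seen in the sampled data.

T = 5 µs → f = 1/T = 200 kHz.
200 kHz mod fs = 40.4 kHz.
40.4 kHz > fs/2 = 39.9 kHz, folds to fs − 40.4 kHz = 39.4 kHz.

39.4 kHz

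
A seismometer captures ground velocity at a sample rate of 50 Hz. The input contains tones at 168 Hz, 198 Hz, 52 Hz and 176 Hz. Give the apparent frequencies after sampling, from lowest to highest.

fs/2 = 25 Hz.
168 Hz mod fs = 18 Hz.
18 Hz ≤ fs/2 = 25 Hz, appears at 18 Hz.
198 Hz mod fs = 48 Hz.
48 Hz > fs/2 = 25 Hz, folds to fs − 48 Hz = 2 Hz.
52 Hz mod fs = 2 Hz.
2 Hz ≤ fs/2 = 25 Hz, appears at 2 Hz.
176 Hz mod fs = 26 Hz.
26 Hz > fs/2 = 25 Hz, folds to fs − 26 Hz = 24 Hz.
Distinct values: {2 Hz, 18 Hz, 24 Hz}.

2 Hz, 18 Hz, 24 Hz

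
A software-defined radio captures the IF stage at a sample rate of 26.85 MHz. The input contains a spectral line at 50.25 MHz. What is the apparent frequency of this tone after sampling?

3.45 MHz

50.25 MHz mod fs = 23.4 MHz.
23.4 MHz > fs/2 = 13.425 MHz, folds to fs − 23.4 MHz = 3.45 MHz.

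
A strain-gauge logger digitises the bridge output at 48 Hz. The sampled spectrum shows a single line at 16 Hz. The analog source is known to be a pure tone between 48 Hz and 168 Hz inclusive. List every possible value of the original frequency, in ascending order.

Frequencies that alias to 16 Hz are k·fs ± 16 Hz for integer k ≥ 0.
k=0: 16 Hz.
k=1: 32 Hz, 64 Hz.
k=2: 80 Hz, 112 Hz.
k=3: 128 Hz, 160 Hz.
k=4: 176 Hz, 208 Hz.
Within [48 Hz, 168 Hz]: 64 Hz, 80 Hz, 112 Hz, 128 Hz, 160 Hz.

64 Hz, 80 Hz, 112 Hz, 128 Hz, 160 Hz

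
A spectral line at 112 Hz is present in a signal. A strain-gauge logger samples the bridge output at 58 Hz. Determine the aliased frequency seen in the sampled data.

4 Hz

112 Hz mod fs = 54 Hz.
54 Hz > fs/2 = 29 Hz, folds to fs − 54 Hz = 4 Hz.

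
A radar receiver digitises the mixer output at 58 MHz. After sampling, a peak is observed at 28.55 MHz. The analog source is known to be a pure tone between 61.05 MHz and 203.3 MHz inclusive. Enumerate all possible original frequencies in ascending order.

86.55 MHz, 87.45 MHz, 144.55 MHz, 145.45 MHz, 202.55 MHz

Frequencies that alias to 28.55 MHz are k·fs ± 28.55 MHz for integer k ≥ 0.
k=0: 28.55 MHz.
k=1: 29.45 MHz, 86.55 MHz.
k=2: 87.45 MHz, 144.55 MHz.
k=3: 145.45 MHz, 202.55 MHz.
k=4: 203.45 MHz, 260.55 MHz.
Within [61.05 MHz, 203.3 MHz]: 86.55 MHz, 87.45 MHz, 144.55 MHz, 145.45 MHz, 202.55 MHz.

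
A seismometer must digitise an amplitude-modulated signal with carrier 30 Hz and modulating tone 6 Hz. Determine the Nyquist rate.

72 Hz

AM sidebands sit at fc ± fm = 24 Hz and 36 Hz.
Highest-frequency component: 36 Hz.
Nyquist rate = 2 × 36 Hz = 72 Hz.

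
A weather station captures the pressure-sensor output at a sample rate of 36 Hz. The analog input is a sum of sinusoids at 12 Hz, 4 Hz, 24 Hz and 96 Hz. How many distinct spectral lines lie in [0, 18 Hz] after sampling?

2

fs/2 = 18 Hz.
12 Hz ≤ fs/2 = 18 Hz, passes unchanged.
4 Hz ≤ fs/2 = 18 Hz, passes unchanged.
24 Hz > fs/2 = 18 Hz, folds to fs − 24 Hz = 12 Hz.
96 Hz mod fs = 24 Hz.
24 Hz > fs/2 = 18 Hz, folds to fs − 24 Hz = 12 Hz.
Distinct values: {4 Hz, 12 Hz} → 2.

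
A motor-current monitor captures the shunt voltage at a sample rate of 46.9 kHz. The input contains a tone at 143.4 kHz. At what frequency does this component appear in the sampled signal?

2.7 kHz

143.4 kHz mod fs = 2.7 kHz.
2.7 kHz ≤ fs/2 = 23.45 kHz, appears at 2.7 kHz.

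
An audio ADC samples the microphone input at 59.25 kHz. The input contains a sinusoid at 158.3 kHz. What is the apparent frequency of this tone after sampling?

19.45 kHz

158.3 kHz mod fs = 39.8 kHz.
39.8 kHz > fs/2 = 29.625 kHz, folds to fs − 39.8 kHz = 19.45 kHz.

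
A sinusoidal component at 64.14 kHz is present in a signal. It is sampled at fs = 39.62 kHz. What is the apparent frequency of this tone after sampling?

15.1 kHz

64.14 kHz mod fs = 24.52 kHz.
24.52 kHz > fs/2 = 19.81 kHz, folds to fs − 24.52 kHz = 15.1 kHz.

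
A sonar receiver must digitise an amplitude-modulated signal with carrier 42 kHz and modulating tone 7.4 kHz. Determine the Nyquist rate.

98.8 kHz

AM sidebands sit at fc ± fm = 34.6 kHz and 49.4 kHz.
Highest-frequency component: 49.4 kHz.
Nyquist rate = 2 × 49.4 kHz = 98.8 kHz.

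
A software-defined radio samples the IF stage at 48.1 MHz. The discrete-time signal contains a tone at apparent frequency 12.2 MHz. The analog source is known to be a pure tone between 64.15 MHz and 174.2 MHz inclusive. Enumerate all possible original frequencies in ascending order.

84 MHz, 108.4 MHz, 132.1 MHz, 156.5 MHz

Frequencies that alias to 12.2 MHz are k·fs ± 12.2 MHz for integer k ≥ 0.
k=0: 12.2 MHz.
k=1: 35.9 MHz, 60.3 MHz.
k=2: 84 MHz, 108.4 MHz.
k=3: 132.1 MHz, 156.5 MHz.
k=4: 180.2 MHz, 204.6 MHz.
Within [64.15 MHz, 174.2 MHz]: 84 MHz, 108.4 MHz, 132.1 MHz, 156.5 MHz.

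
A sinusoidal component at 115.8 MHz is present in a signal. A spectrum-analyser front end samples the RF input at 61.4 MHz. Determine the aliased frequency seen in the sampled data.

7 MHz

115.8 MHz mod fs = 54.4 MHz.
54.4 MHz > fs/2 = 30.7 MHz, folds to fs − 54.4 MHz = 7 MHz.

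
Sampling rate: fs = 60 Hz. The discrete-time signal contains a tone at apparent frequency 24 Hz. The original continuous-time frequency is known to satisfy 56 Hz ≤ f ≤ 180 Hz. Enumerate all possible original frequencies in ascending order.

Frequencies that alias to 24 Hz are k·fs ± 24 Hz for integer k ≥ 0.
k=0: 24 Hz.
k=1: 36 Hz, 84 Hz.
k=2: 96 Hz, 144 Hz.
k=3: 156 Hz, 204 Hz.
k=4: 216 Hz, 264 Hz.
Within [56 Hz, 180 Hz]: 84 Hz, 96 Hz, 144 Hz, 156 Hz.

84 Hz, 96 Hz, 144 Hz, 156 Hz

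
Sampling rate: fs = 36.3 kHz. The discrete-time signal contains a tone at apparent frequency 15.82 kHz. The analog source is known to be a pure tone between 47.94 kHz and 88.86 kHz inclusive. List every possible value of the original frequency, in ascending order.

52.12 kHz, 56.78 kHz, 88.42 kHz

Frequencies that alias to 15.82 kHz are k·fs ± 15.82 kHz for integer k ≥ 0.
k=0: 15.82 kHz.
k=1: 20.48 kHz, 52.12 kHz.
k=2: 56.78 kHz, 88.42 kHz.
k=3: 93.08 kHz, 124.72 kHz.
Within [47.94 kHz, 88.86 kHz]: 52.12 kHz, 56.78 kHz, 88.42 kHz.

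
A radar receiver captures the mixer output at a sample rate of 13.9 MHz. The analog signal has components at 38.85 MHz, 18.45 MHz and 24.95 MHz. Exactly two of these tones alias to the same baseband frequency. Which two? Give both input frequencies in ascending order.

24.95 MHz, 38.85 MHz

fs/2 = 6.95 MHz.
38.85 MHz mod fs = 11.05 MHz.
11.05 MHz > fs/2 = 6.95 MHz, folds to fs − 11.05 MHz = 2.85 MHz.
18.45 MHz mod fs = 4.55 MHz.
4.55 MHz ≤ fs/2 = 6.95 MHz, appears at 4.55 MHz.
24.95 MHz mod fs = 11.05 MHz.
11.05 MHz > fs/2 = 6.95 MHz, folds to fs − 11.05 MHz = 2.85 MHz.
24.95 MHz and 38.85 MHz both map to 2.85 MHz.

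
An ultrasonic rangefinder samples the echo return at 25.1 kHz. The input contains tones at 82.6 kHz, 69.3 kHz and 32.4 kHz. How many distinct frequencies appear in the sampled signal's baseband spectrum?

fs/2 = 12.55 kHz.
82.6 kHz mod fs = 7.3 kHz.
7.3 kHz ≤ fs/2 = 12.55 kHz, appears at 7.3 kHz.
69.3 kHz mod fs = 19.1 kHz.
19.1 kHz > fs/2 = 12.55 kHz, folds to fs − 19.1 kHz = 6 kHz.
32.4 kHz mod fs = 7.3 kHz.
7.3 kHz ≤ fs/2 = 12.55 kHz, appears at 7.3 kHz.
Distinct values: {6 kHz, 7.3 kHz} → 2.

2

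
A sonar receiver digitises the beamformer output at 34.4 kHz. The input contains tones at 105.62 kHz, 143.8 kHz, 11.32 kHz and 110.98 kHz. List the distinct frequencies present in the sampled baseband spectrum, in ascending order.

2.42 kHz, 6.2 kHz, 7.78 kHz, 11.32 kHz

fs/2 = 17.2 kHz.
105.62 kHz mod fs = 2.42 kHz.
2.42 kHz ≤ fs/2 = 17.2 kHz, appears at 2.42 kHz.
143.8 kHz mod fs = 6.2 kHz.
6.2 kHz ≤ fs/2 = 17.2 kHz, appears at 6.2 kHz.
11.32 kHz ≤ fs/2 = 17.2 kHz, passes unchanged.
110.98 kHz mod fs = 7.78 kHz.
7.78 kHz ≤ fs/2 = 17.2 kHz, appears at 7.78 kHz.
Distinct values: {2.42 kHz, 6.2 kHz, 7.78 kHz, 11.32 kHz}.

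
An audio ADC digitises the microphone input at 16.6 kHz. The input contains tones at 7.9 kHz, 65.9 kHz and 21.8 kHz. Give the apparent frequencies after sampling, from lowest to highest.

fs/2 = 8.3 kHz.
7.9 kHz ≤ fs/2 = 8.3 kHz, passes unchanged.
65.9 kHz mod fs = 16.1 kHz.
16.1 kHz > fs/2 = 8.3 kHz, folds to fs − 16.1 kHz = 0.5 kHz.
21.8 kHz mod fs = 5.2 kHz.
5.2 kHz ≤ fs/2 = 8.3 kHz, appears at 5.2 kHz.
Distinct values: {0.5 kHz, 5.2 kHz, 7.9 kHz}.

0.5 kHz, 5.2 kHz, 7.9 kHz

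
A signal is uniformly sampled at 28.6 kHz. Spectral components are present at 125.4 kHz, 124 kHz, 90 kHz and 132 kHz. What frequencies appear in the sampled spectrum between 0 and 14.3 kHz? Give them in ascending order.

4.2 kHz, 9.6 kHz, 11 kHz

fs/2 = 14.3 kHz.
125.4 kHz mod fs = 11 kHz.
11 kHz ≤ fs/2 = 14.3 kHz, appears at 11 kHz.
124 kHz mod fs = 9.6 kHz.
9.6 kHz ≤ fs/2 = 14.3 kHz, appears at 9.6 kHz.
90 kHz mod fs = 4.2 kHz.
4.2 kHz ≤ fs/2 = 14.3 kHz, appears at 4.2 kHz.
132 kHz mod fs = 17.6 kHz.
17.6 kHz > fs/2 = 14.3 kHz, folds to fs − 17.6 kHz = 11 kHz.
Distinct values: {4.2 kHz, 9.6 kHz, 11 kHz}.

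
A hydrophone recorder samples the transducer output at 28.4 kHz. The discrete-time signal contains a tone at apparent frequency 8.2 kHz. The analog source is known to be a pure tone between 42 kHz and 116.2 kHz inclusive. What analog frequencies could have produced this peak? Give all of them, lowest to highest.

48.6 kHz, 65 kHz, 77 kHz, 93.4 kHz, 105.4 kHz

Frequencies that alias to 8.2 kHz are k·fs ± 8.2 kHz for integer k ≥ 0.
k=0: 8.2 kHz.
k=1: 20.2 kHz, 36.6 kHz.
k=2: 48.6 kHz, 65 kHz.
k=3: 77 kHz, 93.4 kHz.
k=4: 105.4 kHz, 121.8 kHz.
k=5: 133.8 kHz, 150.2 kHz.
Within [42 kHz, 116.2 kHz]: 48.6 kHz, 65 kHz, 77 kHz, 93.4 kHz, 105.4 kHz.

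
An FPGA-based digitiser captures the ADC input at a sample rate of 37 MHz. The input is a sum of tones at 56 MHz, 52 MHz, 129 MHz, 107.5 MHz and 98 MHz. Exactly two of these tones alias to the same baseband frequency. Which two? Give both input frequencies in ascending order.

fs/2 = 18.5 MHz.
56 MHz mod fs = 19 MHz.
19 MHz > fs/2 = 18.5 MHz, folds to fs − 19 MHz = 18 MHz.
52 MHz mod fs = 15 MHz.
15 MHz ≤ fs/2 = 18.5 MHz, appears at 15 MHz.
129 MHz mod fs = 18 MHz.
18 MHz ≤ fs/2 = 18.5 MHz, appears at 18 MHz.
107.5 MHz mod fs = 33.5 MHz.
33.5 MHz > fs/2 = 18.5 MHz, folds to fs − 33.5 MHz = 3.5 MHz.
98 MHz mod fs = 24 MHz.
24 MHz > fs/2 = 18.5 MHz, folds to fs − 24 MHz = 13 MHz.
56 MHz and 129 MHz both map to 18 MHz.

56 MHz, 129 MHz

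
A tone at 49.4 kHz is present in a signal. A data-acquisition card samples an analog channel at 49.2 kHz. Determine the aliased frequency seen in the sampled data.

0.2 kHz

49.4 kHz mod fs = 0.2 kHz.
0.2 kHz ≤ fs/2 = 24.6 kHz, appears at 0.2 kHz.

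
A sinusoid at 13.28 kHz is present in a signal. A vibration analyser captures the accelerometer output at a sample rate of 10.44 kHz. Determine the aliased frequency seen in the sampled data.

13.28 kHz mod fs = 2.84 kHz.
2.84 kHz ≤ fs/2 = 5.22 kHz, appears at 2.84 kHz.

2.84 kHz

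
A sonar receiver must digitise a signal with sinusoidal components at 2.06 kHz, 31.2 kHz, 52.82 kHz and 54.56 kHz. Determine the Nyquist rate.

109.12 kHz

Highest-frequency component: 54.56 kHz.
Nyquist rate = 2 × 54.56 kHz = 109.12 kHz.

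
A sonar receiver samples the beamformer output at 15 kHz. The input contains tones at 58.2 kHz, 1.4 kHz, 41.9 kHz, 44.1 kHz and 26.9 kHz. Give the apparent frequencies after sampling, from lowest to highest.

0.9 kHz, 1.4 kHz, 1.8 kHz, 3.1 kHz

fs/2 = 7.5 kHz.
58.2 kHz mod fs = 13.2 kHz.
13.2 kHz > fs/2 = 7.5 kHz, folds to fs − 13.2 kHz = 1.8 kHz.
1.4 kHz ≤ fs/2 = 7.5 kHz, passes unchanged.
41.9 kHz mod fs = 11.9 kHz.
11.9 kHz > fs/2 = 7.5 kHz, folds to fs − 11.9 kHz = 3.1 kHz.
44.1 kHz mod fs = 14.1 kHz.
14.1 kHz > fs/2 = 7.5 kHz, folds to fs − 14.1 kHz = 0.9 kHz.
26.9 kHz mod fs = 11.9 kHz.
11.9 kHz > fs/2 = 7.5 kHz, folds to fs − 11.9 kHz = 3.1 kHz.
Distinct values: {0.9 kHz, 1.4 kHz, 1.8 kHz, 3.1 kHz}.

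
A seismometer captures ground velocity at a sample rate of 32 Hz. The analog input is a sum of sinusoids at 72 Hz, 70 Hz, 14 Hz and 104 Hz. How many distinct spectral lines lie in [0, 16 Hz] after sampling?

fs/2 = 16 Hz.
72 Hz mod fs = 8 Hz.
8 Hz ≤ fs/2 = 16 Hz, appears at 8 Hz.
70 Hz mod fs = 6 Hz.
6 Hz ≤ fs/2 = 16 Hz, appears at 6 Hz.
14 Hz ≤ fs/2 = 16 Hz, passes unchanged.
104 Hz mod fs = 8 Hz.
8 Hz ≤ fs/2 = 16 Hz, appears at 8 Hz.
Distinct values: {6 Hz, 8 Hz, 14 Hz} → 3.

3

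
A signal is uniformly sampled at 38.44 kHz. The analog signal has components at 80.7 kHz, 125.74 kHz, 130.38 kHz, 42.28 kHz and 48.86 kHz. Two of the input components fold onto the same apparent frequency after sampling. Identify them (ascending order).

48.86 kHz, 125.74 kHz

fs/2 = 19.22 kHz.
80.7 kHz mod fs = 3.82 kHz.
3.82 kHz ≤ fs/2 = 19.22 kHz, appears at 3.82 kHz.
125.74 kHz mod fs = 10.42 kHz.
10.42 kHz ≤ fs/2 = 19.22 kHz, appears at 10.42 kHz.
130.38 kHz mod fs = 15.06 kHz.
15.06 kHz ≤ fs/2 = 19.22 kHz, appears at 15.06 kHz.
42.28 kHz mod fs = 3.84 kHz.
3.84 kHz ≤ fs/2 = 19.22 kHz, appears at 3.84 kHz.
48.86 kHz mod fs = 10.42 kHz.
10.42 kHz ≤ fs/2 = 19.22 kHz, appears at 10.42 kHz.
48.86 kHz and 125.74 kHz both map to 10.42 kHz.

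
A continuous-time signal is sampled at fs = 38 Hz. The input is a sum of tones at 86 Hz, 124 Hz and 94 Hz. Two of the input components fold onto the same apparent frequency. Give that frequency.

fs/2 = 19 Hz.
86 Hz mod fs = 10 Hz.
10 Hz ≤ fs/2 = 19 Hz, appears at 10 Hz.
124 Hz mod fs = 10 Hz.
10 Hz ≤ fs/2 = 19 Hz, appears at 10 Hz.
94 Hz mod fs = 18 Hz.
18 Hz ≤ fs/2 = 19 Hz, appears at 18 Hz.
86 Hz and 124 Hz both map to 10 Hz.

10 Hz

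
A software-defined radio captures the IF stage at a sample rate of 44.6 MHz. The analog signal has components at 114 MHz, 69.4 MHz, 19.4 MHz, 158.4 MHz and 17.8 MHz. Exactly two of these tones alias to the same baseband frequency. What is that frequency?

fs/2 = 22.3 MHz.
114 MHz mod fs = 24.8 MHz.
24.8 MHz > fs/2 = 22.3 MHz, folds to fs − 24.8 MHz = 19.8 MHz.
69.4 MHz mod fs = 24.8 MHz.
24.8 MHz > fs/2 = 22.3 MHz, folds to fs − 24.8 MHz = 19.8 MHz.
19.4 MHz ≤ fs/2 = 22.3 MHz, passes unchanged.
158.4 MHz mod fs = 24.6 MHz.
24.6 MHz > fs/2 = 22.3 MHz, folds to fs − 24.6 MHz = 20 MHz.
17.8 MHz ≤ fs/2 = 22.3 MHz, passes unchanged.
69.4 MHz and 114 MHz both map to 19.8 MHz.

19.8 MHz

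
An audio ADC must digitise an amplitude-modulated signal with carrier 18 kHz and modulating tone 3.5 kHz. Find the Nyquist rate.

AM sidebands sit at fc ± fm = 14.5 kHz and 21.5 kHz.
Highest-frequency component: 21.5 kHz.
Nyquist rate = 2 × 21.5 kHz = 43 kHz.

43 kHz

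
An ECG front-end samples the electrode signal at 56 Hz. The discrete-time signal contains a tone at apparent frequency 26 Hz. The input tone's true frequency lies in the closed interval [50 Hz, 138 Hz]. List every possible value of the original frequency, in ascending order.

82 Hz, 86 Hz, 138 Hz

Frequencies that alias to 26 Hz are k·fs ± 26 Hz for integer k ≥ 0.
k=0: 26 Hz.
k=1: 30 Hz, 82 Hz.
k=2: 86 Hz, 138 Hz.
k=3: 142 Hz, 194 Hz.
Within [50 Hz, 138 Hz]: 82 Hz, 86 Hz, 138 Hz.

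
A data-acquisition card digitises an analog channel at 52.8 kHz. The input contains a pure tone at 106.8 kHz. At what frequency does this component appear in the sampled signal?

1.2 kHz

106.8 kHz mod fs = 1.2 kHz.
1.2 kHz ≤ fs/2 = 26.4 kHz, appears at 1.2 kHz.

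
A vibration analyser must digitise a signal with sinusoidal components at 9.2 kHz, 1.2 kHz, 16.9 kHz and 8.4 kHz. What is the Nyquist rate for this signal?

33.8 kHz

Highest-frequency component: 16.9 kHz.
Nyquist rate = 2 × 16.9 kHz = 33.8 kHz.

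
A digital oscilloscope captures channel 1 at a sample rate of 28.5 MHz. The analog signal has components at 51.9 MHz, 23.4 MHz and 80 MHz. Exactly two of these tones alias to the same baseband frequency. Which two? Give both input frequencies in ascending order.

fs/2 = 14.25 MHz.
51.9 MHz mod fs = 23.4 MHz.
23.4 MHz > fs/2 = 14.25 MHz, folds to fs − 23.4 MHz = 5.1 MHz.
23.4 MHz > fs/2 = 14.25 MHz, folds to fs − 23.4 MHz = 5.1 MHz.
80 MHz mod fs = 23 MHz.
23 MHz > fs/2 = 14.25 MHz, folds to fs − 23 MHz = 5.5 MHz.
23.4 MHz and 51.9 MHz both map to 5.1 MHz.

23.4 MHz, 51.9 MHz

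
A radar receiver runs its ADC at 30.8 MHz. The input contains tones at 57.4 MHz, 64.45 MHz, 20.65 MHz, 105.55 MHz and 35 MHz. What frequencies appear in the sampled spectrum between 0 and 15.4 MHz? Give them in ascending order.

2.85 MHz, 4.2 MHz, 10.15 MHz, 13.15 MHz

fs/2 = 15.4 MHz.
57.4 MHz mod fs = 26.6 MHz.
26.6 MHz > fs/2 = 15.4 MHz, folds to fs − 26.6 MHz = 4.2 MHz.
64.45 MHz mod fs = 2.85 MHz.
2.85 MHz ≤ fs/2 = 15.4 MHz, appears at 2.85 MHz.
20.65 MHz > fs/2 = 15.4 MHz, folds to fs − 20.65 MHz = 10.15 MHz.
105.55 MHz mod fs = 13.15 MHz.
13.15 MHz ≤ fs/2 = 15.4 MHz, appears at 13.15 MHz.
35 MHz mod fs = 4.2 MHz.
4.2 MHz ≤ fs/2 = 15.4 MHz, appears at 4.2 MHz.
Distinct values: {2.85 MHz, 4.2 MHz, 10.15 MHz, 13.15 MHz}.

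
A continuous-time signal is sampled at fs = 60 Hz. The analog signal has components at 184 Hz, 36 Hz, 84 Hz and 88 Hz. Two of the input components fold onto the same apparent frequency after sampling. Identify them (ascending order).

36 Hz, 84 Hz

fs/2 = 30 Hz.
184 Hz mod fs = 4 Hz.
4 Hz ≤ fs/2 = 30 Hz, appears at 4 Hz.
36 Hz > fs/2 = 30 Hz, folds to fs − 36 Hz = 24 Hz.
84 Hz mod fs = 24 Hz.
24 Hz ≤ fs/2 = 30 Hz, appears at 24 Hz.
88 Hz mod fs = 28 Hz.
28 Hz ≤ fs/2 = 30 Hz, appears at 28 Hz.
36 Hz and 84 Hz both map to 24 Hz.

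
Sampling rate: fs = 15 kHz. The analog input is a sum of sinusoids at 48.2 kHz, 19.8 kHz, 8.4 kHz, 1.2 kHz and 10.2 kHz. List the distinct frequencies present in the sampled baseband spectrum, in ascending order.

fs/2 = 7.5 kHz.
48.2 kHz mod fs = 3.2 kHz.
3.2 kHz ≤ fs/2 = 7.5 kHz, appears at 3.2 kHz.
19.8 kHz mod fs = 4.8 kHz.
4.8 kHz ≤ fs/2 = 7.5 kHz, appears at 4.8 kHz.
8.4 kHz > fs/2 = 7.5 kHz, folds to fs − 8.4 kHz = 6.6 kHz.
1.2 kHz ≤ fs/2 = 7.5 kHz, passes unchanged.
10.2 kHz > fs/2 = 7.5 kHz, folds to fs − 10.2 kHz = 4.8 kHz.
Distinct values: {1.2 kHz, 3.2 kHz, 4.8 kHz, 6.6 kHz}.

1.2 kHz, 3.2 kHz, 4.8 kHz, 6.6 kHz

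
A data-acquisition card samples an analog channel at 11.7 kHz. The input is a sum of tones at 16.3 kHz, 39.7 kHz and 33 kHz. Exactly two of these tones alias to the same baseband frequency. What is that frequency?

4.6 kHz

fs/2 = 5.85 kHz.
16.3 kHz mod fs = 4.6 kHz.
4.6 kHz ≤ fs/2 = 5.85 kHz, appears at 4.6 kHz.
39.7 kHz mod fs = 4.6 kHz.
4.6 kHz ≤ fs/2 = 5.85 kHz, appears at 4.6 kHz.
33 kHz mod fs = 9.6 kHz.
9.6 kHz > fs/2 = 5.85 kHz, folds to fs − 9.6 kHz = 2.1 kHz.
16.3 kHz and 39.7 kHz both map to 4.6 kHz.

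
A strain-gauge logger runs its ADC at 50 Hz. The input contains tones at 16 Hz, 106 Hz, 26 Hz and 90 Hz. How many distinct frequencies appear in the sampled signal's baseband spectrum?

fs/2 = 25 Hz.
16 Hz ≤ fs/2 = 25 Hz, passes unchanged.
106 Hz mod fs = 6 Hz.
6 Hz ≤ fs/2 = 25 Hz, appears at 6 Hz.
26 Hz > fs/2 = 25 Hz, folds to fs − 26 Hz = 24 Hz.
90 Hz mod fs = 40 Hz.
40 Hz > fs/2 = 25 Hz, folds to fs − 40 Hz = 10 Hz.
Distinct values: {6 Hz, 10 Hz, 16 Hz, 24 Hz} → 4.

4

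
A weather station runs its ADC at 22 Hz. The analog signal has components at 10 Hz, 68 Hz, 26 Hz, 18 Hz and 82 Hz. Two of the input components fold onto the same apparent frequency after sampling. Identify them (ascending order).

18 Hz, 26 Hz

fs/2 = 11 Hz.
10 Hz ≤ fs/2 = 11 Hz, passes unchanged.
68 Hz mod fs = 2 Hz.
2 Hz ≤ fs/2 = 11 Hz, appears at 2 Hz.
26 Hz mod fs = 4 Hz.
4 Hz ≤ fs/2 = 11 Hz, appears at 4 Hz.
18 Hz > fs/2 = 11 Hz, folds to fs − 18 Hz = 4 Hz.
82 Hz mod fs = 16 Hz.
16 Hz > fs/2 = 11 Hz, folds to fs − 16 Hz = 6 Hz.
18 Hz and 26 Hz both map to 4 Hz.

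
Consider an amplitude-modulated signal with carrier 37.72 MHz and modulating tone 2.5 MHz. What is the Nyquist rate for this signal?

80.44 MHz

AM sidebands sit at fc ± fm = 35.22 MHz and 40.22 MHz.
Highest-frequency component: 40.22 MHz.
Nyquist rate = 2 × 40.22 MHz = 80.44 MHz.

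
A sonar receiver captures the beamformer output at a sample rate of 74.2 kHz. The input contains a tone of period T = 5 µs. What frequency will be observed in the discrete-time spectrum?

T = 5 µs → f = 1/T = 200 kHz.
200 kHz mod fs = 51.6 kHz.
51.6 kHz > fs/2 = 37.1 kHz, folds to fs − 51.6 kHz = 22.6 kHz.

22.6 kHz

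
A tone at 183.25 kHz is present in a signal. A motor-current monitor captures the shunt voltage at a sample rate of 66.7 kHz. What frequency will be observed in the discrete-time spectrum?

183.25 kHz mod fs = 49.85 kHz.
49.85 kHz > fs/2 = 33.35 kHz, folds to fs − 49.85 kHz = 16.85 kHz.

16.85 kHz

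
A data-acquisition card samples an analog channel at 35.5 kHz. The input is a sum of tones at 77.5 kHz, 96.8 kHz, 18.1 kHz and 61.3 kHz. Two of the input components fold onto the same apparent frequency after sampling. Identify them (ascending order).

fs/2 = 17.75 kHz.
77.5 kHz mod fs = 6.5 kHz.
6.5 kHz ≤ fs/2 = 17.75 kHz, appears at 6.5 kHz.
96.8 kHz mod fs = 25.8 kHz.
25.8 kHz > fs/2 = 17.75 kHz, folds to fs − 25.8 kHz = 9.7 kHz.
18.1 kHz > fs/2 = 17.75 kHz, folds to fs − 18.1 kHz = 17.4 kHz.
61.3 kHz mod fs = 25.8 kHz.
25.8 kHz > fs/2 = 17.75 kHz, folds to fs − 25.8 kHz = 9.7 kHz.
61.3 kHz and 96.8 kHz both map to 9.7 kHz.

61.3 kHz, 96.8 kHz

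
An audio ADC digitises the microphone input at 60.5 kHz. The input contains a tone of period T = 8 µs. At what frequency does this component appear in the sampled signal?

T = 8 µs → f = 1/T = 125 kHz.
125 kHz mod fs = 4 kHz.
4 kHz ≤ fs/2 = 30.25 kHz, appears at 4 kHz.

4 kHz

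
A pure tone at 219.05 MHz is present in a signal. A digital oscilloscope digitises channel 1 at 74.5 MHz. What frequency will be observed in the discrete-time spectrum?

4.45 MHz

219.05 MHz mod fs = 70.05 MHz.
70.05 MHz > fs/2 = 37.25 MHz, folds to fs − 70.05 MHz = 4.45 MHz.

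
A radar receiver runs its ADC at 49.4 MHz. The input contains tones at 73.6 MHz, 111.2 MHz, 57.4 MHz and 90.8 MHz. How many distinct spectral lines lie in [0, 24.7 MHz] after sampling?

3

fs/2 = 24.7 MHz.
73.6 MHz mod fs = 24.2 MHz.
24.2 MHz ≤ fs/2 = 24.7 MHz, appears at 24.2 MHz.
111.2 MHz mod fs = 12.4 MHz.
12.4 MHz ≤ fs/2 = 24.7 MHz, appears at 12.4 MHz.
57.4 MHz mod fs = 8 MHz.
8 MHz ≤ fs/2 = 24.7 MHz, appears at 8 MHz.
90.8 MHz mod fs = 41.4 MHz.
41.4 MHz > fs/2 = 24.7 MHz, folds to fs − 41.4 MHz = 8 MHz.
Distinct values: {8 MHz, 12.4 MHz, 24.2 MHz} → 3.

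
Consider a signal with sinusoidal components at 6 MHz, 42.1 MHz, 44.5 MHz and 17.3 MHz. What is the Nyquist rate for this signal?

89 MHz

Highest-frequency component: 44.5 MHz.
Nyquist rate = 2 × 44.5 MHz = 89 MHz.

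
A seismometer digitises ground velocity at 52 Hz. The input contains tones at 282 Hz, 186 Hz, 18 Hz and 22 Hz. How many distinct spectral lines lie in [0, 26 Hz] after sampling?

fs/2 = 26 Hz.
282 Hz mod fs = 22 Hz.
22 Hz ≤ fs/2 = 26 Hz, appears at 22 Hz.
186 Hz mod fs = 30 Hz.
30 Hz > fs/2 = 26 Hz, folds to fs − 30 Hz = 22 Hz.
18 Hz ≤ fs/2 = 26 Hz, passes unchanged.
22 Hz ≤ fs/2 = 26 Hz, passes unchanged.
Distinct values: {18 Hz, 22 Hz} → 2.

2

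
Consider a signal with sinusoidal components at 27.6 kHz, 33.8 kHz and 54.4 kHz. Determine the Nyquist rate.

108.8 kHz

Highest-frequency component: 54.4 kHz.
Nyquist rate = 2 × 54.4 kHz = 108.8 kHz.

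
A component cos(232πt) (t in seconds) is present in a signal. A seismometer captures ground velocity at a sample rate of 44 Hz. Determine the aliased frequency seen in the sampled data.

16 Hz

ω = 232π rad/s → f = ω/(2π) = 116 Hz.
116 Hz mod fs = 28 Hz.
28 Hz > fs/2 = 22 Hz, folds to fs − 28 Hz = 16 Hz.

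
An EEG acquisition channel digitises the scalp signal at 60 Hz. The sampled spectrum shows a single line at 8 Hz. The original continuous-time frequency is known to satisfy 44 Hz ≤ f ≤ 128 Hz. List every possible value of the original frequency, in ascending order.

52 Hz, 68 Hz, 112 Hz, 128 Hz

Frequencies that alias to 8 Hz are k·fs ± 8 Hz for integer k ≥ 0.
k=0: 8 Hz.
k=1: 52 Hz, 68 Hz.
k=2: 112 Hz, 128 Hz.
k=3: 172 Hz, 188 Hz.
Within [44 Hz, 128 Hz]: 52 Hz, 68 Hz, 112 Hz, 128 Hz.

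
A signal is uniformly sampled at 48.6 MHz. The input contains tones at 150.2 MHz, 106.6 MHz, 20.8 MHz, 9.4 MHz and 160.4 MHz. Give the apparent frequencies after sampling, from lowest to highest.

fs/2 = 24.3 MHz.
150.2 MHz mod fs = 4.4 MHz.
4.4 MHz ≤ fs/2 = 24.3 MHz, appears at 4.4 MHz.
106.6 MHz mod fs = 9.4 MHz.
9.4 MHz ≤ fs/2 = 24.3 MHz, appears at 9.4 MHz.
20.8 MHz ≤ fs/2 = 24.3 MHz, passes unchanged.
9.4 MHz ≤ fs/2 = 24.3 MHz, passes unchanged.
160.4 MHz mod fs = 14.6 MHz.
14.6 MHz ≤ fs/2 = 24.3 MHz, appears at 14.6 MHz.
Distinct values: {4.4 MHz, 9.4 MHz, 14.6 MHz, 20.8 MHz}.

4.4 MHz, 9.4 MHz, 14.6 MHz, 20.8 MHz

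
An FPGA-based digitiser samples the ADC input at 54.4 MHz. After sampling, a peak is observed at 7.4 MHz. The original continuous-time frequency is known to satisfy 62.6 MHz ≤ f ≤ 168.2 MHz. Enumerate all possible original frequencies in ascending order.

101.4 MHz, 116.2 MHz, 155.8 MHz

Frequencies that alias to 7.4 MHz are k·fs ± 7.4 MHz for integer k ≥ 0.
k=0: 7.4 MHz.
k=1: 47 MHz, 61.8 MHz.
k=2: 101.4 MHz, 116.2 MHz.
k=3: 155.8 MHz, 170.6 MHz.
k=4: 210.2 MHz, 225 MHz.
Within [62.6 MHz, 168.2 MHz]: 101.4 MHz, 116.2 MHz, 155.8 MHz.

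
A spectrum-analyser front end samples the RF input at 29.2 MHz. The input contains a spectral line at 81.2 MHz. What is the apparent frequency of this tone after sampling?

6.4 MHz

81.2 MHz mod fs = 22.8 MHz.
22.8 MHz > fs/2 = 14.6 MHz, folds to fs − 22.8 MHz = 6.4 MHz.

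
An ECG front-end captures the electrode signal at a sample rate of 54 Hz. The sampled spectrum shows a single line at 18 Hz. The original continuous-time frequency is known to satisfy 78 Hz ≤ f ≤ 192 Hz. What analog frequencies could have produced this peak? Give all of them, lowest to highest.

Frequencies that alias to 18 Hz are k·fs ± 18 Hz for integer k ≥ 0.
k=0: 18 Hz.
k=1: 36 Hz, 72 Hz.
k=2: 90 Hz, 126 Hz.
k=3: 144 Hz, 180 Hz.
k=4: 198 Hz, 234 Hz.
Within [78 Hz, 192 Hz]: 90 Hz, 126 Hz, 144 Hz, 180 Hz.

90 Hz, 126 Hz, 144 Hz, 180 Hz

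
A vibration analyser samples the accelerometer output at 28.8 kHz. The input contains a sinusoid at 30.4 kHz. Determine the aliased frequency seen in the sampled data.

1.6 kHz

30.4 kHz mod fs = 1.6 kHz.
1.6 kHz ≤ fs/2 = 14.4 kHz, appears at 1.6 kHz.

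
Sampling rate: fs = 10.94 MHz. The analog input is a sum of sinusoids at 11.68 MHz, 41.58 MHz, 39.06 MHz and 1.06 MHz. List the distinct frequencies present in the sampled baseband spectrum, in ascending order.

0.74 MHz, 1.06 MHz, 2.18 MHz, 4.7 MHz

fs/2 = 5.47 MHz.
11.68 MHz mod fs = 0.74 MHz.
0.74 MHz ≤ fs/2 = 5.47 MHz, appears at 0.74 MHz.
41.58 MHz mod fs = 8.76 MHz.
8.76 MHz > fs/2 = 5.47 MHz, folds to fs − 8.76 MHz = 2.18 MHz.
39.06 MHz mod fs = 6.24 MHz.
6.24 MHz > fs/2 = 5.47 MHz, folds to fs − 6.24 MHz = 4.7 MHz.
1.06 MHz ≤ fs/2 = 5.47 MHz, passes unchanged.
Distinct values: {0.74 MHz, 1.06 MHz, 2.18 MHz, 4.7 MHz}.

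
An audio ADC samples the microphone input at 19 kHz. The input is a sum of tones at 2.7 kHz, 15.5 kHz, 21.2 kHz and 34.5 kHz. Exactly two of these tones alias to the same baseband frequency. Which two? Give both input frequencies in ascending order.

15.5 kHz, 34.5 kHz

fs/2 = 9.5 kHz.
2.7 kHz ≤ fs/2 = 9.5 kHz, passes unchanged.
15.5 kHz > fs/2 = 9.5 kHz, folds to fs − 15.5 kHz = 3.5 kHz.
21.2 kHz mod fs = 2.2 kHz.
2.2 kHz ≤ fs/2 = 9.5 kHz, appears at 2.2 kHz.
34.5 kHz mod fs = 15.5 kHz.
15.5 kHz > fs/2 = 9.5 kHz, folds to fs − 15.5 kHz = 3.5 kHz.
15.5 kHz and 34.5 kHz both map to 3.5 kHz.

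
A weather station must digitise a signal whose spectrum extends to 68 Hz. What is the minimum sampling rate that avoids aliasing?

Nyquist rate = 2 × 68 Hz = 136 Hz.

136 Hz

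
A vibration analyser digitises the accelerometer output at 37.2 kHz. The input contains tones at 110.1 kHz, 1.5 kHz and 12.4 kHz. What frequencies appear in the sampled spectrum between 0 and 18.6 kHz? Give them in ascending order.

fs/2 = 18.6 kHz.
110.1 kHz mod fs = 35.7 kHz.
35.7 kHz > fs/2 = 18.6 kHz, folds to fs − 35.7 kHz = 1.5 kHz.
1.5 kHz ≤ fs/2 = 18.6 kHz, passes unchanged.
12.4 kHz ≤ fs/2 = 18.6 kHz, passes unchanged.
Distinct values: {1.5 kHz, 12.4 kHz}.

1.5 kHz, 12.4 kHz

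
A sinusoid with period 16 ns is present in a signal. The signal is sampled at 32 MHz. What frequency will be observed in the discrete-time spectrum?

T = 16 ns → f = 1/T = 62.5 MHz.
62.5 MHz mod fs = 30.5 MHz.
30.5 MHz > fs/2 = 16 MHz, folds to fs − 30.5 MHz = 1.5 MHz.

1.5 MHz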